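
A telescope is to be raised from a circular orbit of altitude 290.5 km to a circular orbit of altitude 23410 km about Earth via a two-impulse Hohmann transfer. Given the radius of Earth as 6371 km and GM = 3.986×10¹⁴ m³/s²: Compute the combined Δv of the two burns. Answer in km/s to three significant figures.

r₁ = 6371 + 290.5 = 6661.5 km = 6.6615×10⁶ m.
r₂ = 6371 + 23410 = 29781 km = 2.9781×10⁷ m.
Transfer ellipse a_t = (r₁ + r₂)/2 = 1.822×10⁷ m.
At r₁: circular v_c1 = √(μ/r₁) = 7735 m/s; transfer-perigee v_p = √[μ(2/r₁ − 1/a_t)] = 9889 m/s.
Δv₁ = v_p − v_c1 = 2154 m/s.
At r₂: circular v_c2 = √(μ/r₂) = 3658 m/s; transfer-apogee v_a = √[μ(2/r₂ − 1/a_t)] = 2212 m/s.
Δv₂ = v_c2 − v_a = 1446 m/s.
Total Δv = Δv₁ + Δv₂ = 3600 m/s = 3.600 km/s.

Δv_total ≈ 3.60 km/s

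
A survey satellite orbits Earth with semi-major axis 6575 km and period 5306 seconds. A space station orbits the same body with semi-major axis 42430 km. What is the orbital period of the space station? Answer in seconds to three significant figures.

Kepler's third law: T² ∝ a³, so T₂ = T₁ (a₂/a₁)^(3/2).
a₂/a₁ = 6.453, (a₂/a₁)^(3/2) = 16.39.
T₂ = 5306 × 16.39 = 86980 seconds.

T₂ ≈ 87000 seconds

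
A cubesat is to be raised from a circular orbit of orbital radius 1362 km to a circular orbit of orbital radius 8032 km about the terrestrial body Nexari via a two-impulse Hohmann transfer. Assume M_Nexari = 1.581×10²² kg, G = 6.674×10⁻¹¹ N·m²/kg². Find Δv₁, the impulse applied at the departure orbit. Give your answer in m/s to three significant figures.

μ = GM = 6.674×10⁻¹¹ × 1.581×10²² = 1.055×10¹² m³/s².
r₁ = 1362 km = 1.362×10⁶ m.
r₂ = 8032 km = 8.032×10⁶ m.
Transfer ellipse a_t = (r₁ + r₂)/2 = 4.697×10⁶ m.
At r₁: circular v_c1 = √(μ/r₁) = 880.2 m/s; transfer-periapsis v_p = √[μ(2/r₁ − 1/a_t)] = 1151 m/s.
Δv₁ = v_p − v_c1 = 270.8 m/s.

Δv ≈ 271 m/s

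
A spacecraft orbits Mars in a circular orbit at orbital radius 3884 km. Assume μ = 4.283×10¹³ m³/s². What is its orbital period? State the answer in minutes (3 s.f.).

r = 3884 km = 3.884×10⁶ m.
Kepler's third law: T = 2π√(r³/μ) = 2π√((3.884×10⁶)³ / 4.283×10¹³).
r³/μ = 1.368×10⁶ s², so T = 2π × 1.170×10³ = 7.349×10³ s.
Converting: 7.349×10³ s ÷ 60.00 = 122.5 minutes.

T ≈ 122 minutes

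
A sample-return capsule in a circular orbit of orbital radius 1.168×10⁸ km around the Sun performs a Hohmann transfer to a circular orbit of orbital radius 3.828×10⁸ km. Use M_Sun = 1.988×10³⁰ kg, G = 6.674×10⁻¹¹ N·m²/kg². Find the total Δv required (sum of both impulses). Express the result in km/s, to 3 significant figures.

Δv_total ≈ 13.9 km/s

μ = GM = 6.674×10⁻¹¹ × 1.988×10³⁰ = 1.327×10²⁰ m³/s².
r₁ = 1.168×10⁸ km = 1.168×10¹¹ m.
r₂ = 3.828×10⁸ km = 3.828×10¹¹ m.
Transfer ellipse a_t = (r₁ + r₂)/2 = 2.498×10¹¹ m.
At r₁: circular v_c1 = √(μ/r₁) = 33700 m/s; transfer-perihelion v_p = √[μ(2/r₁ − 1/a_t)] = 41720 m/s.
Δv₁ = v_p − v_c1 = 8019 m/s.
At r₂: circular v_c2 = √(μ/r₂) = 18620 m/s; transfer-aphelion v_a = √[μ(2/r₂ − 1/a_t)] = 12730 m/s.
Δv₂ = v_c2 − v_a = 5887 m/s.
Total Δv = Δv₁ + Δv₂ = 13910 m/s = 13.91 km/s.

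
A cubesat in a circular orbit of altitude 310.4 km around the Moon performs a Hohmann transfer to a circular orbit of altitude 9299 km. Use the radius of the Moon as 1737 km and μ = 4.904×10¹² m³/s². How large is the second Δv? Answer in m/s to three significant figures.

Δv ≈ 294 m/s

r₁ = 1737 + 310.4 = 2047.4 km = 2.0474×10⁶ m.
r₂ = 1737 + 9299 = 11036 km = 1.1036×10⁷ m.
Transfer ellipse a_t = (r₁ + r₂)/2 = 6.542×10⁶ m.
At r₁: circular v_c1 = √(μ/r₁) = 1548 m/s; transfer-perilune v_p = √[μ(2/r₁ − 1/a_t)] = 2010 m/s.
At r₂: circular v_c2 = √(μ/r₂) = 666.6 m/s; transfer-apolune v_a = √[μ(2/r₂ − 1/a_t)] = 372.9 m/s.
Δv₂ = v_c2 − v_a = 293.7 m/s.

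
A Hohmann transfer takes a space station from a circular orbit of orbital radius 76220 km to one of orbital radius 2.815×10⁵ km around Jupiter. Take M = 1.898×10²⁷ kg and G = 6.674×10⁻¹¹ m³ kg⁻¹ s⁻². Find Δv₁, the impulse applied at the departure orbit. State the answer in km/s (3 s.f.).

μ = GM = 6.674×10⁻¹¹ × 1.898×10²⁷ = 1.267×10¹⁷ m³/s².
r₁ = 76220 km = 7.622×10⁷ m.
r₂ = 2.815×10⁵ km = 2.815×10⁸ m.
Transfer ellipse a_t = (r₁ + r₂)/2 = 1.789×10⁸ m.
At r₁: circular v_c1 = √(μ/r₁) = 40770 m/s; transfer-perijove v_p = √[μ(2/r₁ − 1/a_t)] = 51140 m/s.
Δv₁ = v_p − v_c1 = 10380 m/s.
= 10.38 km/s.

Δv ≈ 10.4 km/s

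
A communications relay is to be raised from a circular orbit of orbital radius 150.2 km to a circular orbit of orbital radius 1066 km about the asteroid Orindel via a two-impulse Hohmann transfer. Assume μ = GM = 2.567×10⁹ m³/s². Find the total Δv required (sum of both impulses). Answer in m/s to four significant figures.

Δv_total ≈ 67.04 m/s

r₁ = 150.2 km = 1.502×10⁵ m.
r₂ = 1066 km = 1.066×10⁶ m.
Transfer ellipse a_t = (r₁ + r₂)/2 = 6.081×10⁵ m.
At r₁: circular v_c1 = √(μ/r₁) = 130.7 m/s; transfer-periapsis v_p = √[μ(2/r₁ − 1/a_t)] = 173.1 m/s.
Δv₁ = v_p − v_c1 = 42.36 m/s.
At r₂: circular v_c2 = √(μ/r₂) = 49.07 m/s; transfer-apoapsis v_a = √[μ(2/r₂ − 1/a_t)] = 24.39 m/s.
Δv₂ = v_c2 − v_a = 24.68 m/s.
Total Δv = Δv₁ + Δv₂ = 67.04 m/s.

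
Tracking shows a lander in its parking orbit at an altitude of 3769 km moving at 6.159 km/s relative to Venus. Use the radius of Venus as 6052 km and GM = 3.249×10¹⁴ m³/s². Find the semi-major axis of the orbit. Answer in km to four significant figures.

r = 6052 + 3769 = 9821.0 km = 9.821×10⁶ m.
Specific orbital energy ε = v²/2 − μ/r = (6159)²/2 − 3.249×10¹⁴/9.821×10⁶ = -1.412×10⁷ J/kg.
Since ε = −μ/(2a), a = −μ/(2ε) = 1.151×10⁷ m = 11509 km.

a ≈ 11510 km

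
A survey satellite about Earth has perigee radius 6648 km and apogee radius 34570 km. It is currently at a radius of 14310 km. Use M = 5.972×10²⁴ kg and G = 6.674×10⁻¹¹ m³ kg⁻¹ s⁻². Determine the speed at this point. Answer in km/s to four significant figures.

μ = GM = 6.674×10⁻¹¹ × 5.972×10²⁴ = 3.986×10¹⁴ m³/s².
Semi-major axis a = (r_p + r_a)/2 = 20609 km = 2.061×10⁷ m.
Vis-viva: v² = μ(2/r − 1/a) = 3.986×10¹⁴ × (1.398×10⁻⁷ − 4.852×10⁻⁸) = 3.637×10⁷ m²/s².
v = 6030 m/s = 6.030 km/s.

v ≈ 6.030 km/s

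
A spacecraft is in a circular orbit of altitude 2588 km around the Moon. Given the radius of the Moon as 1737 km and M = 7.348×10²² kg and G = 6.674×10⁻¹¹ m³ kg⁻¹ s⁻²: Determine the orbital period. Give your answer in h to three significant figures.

T ≈ 7.09 h

μ = GM = 6.674×10⁻¹¹ × 7.348×10²² = 4.904×10¹² m³/s².
r = 1737 + 2588 = 4325.0 km = 4.3250×10⁶ m.
Kepler's third law: T = 2π√(r³/μ) = 2π√((4.325×10⁶)³ / 4.904×10¹²).
r³/μ = 1.650×10⁷ s², so T = 2π × 4.062×10³ = 2.552×10⁴ s.
Converting: 2.552×10⁴ s ÷ 3600 = 7.089 h.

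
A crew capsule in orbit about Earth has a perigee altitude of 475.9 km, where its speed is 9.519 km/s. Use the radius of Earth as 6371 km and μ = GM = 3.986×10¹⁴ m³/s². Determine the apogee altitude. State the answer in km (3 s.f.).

apogee altitude ≈ 17700 km

r_p = 6371 + 475.9 = 6846.9 km = 6.847×10⁶ m.
Specific energy ε = v²/2 − μ/r = -1.291×10⁷ J/kg, so a = −μ/(2ε) = 1.544×10⁷ m.
The apsides satisfy r_p + r_a = 2a, so the apogee radius is 2a − r_p = 2.403×10⁷ m = 24027 km.
Apogee altitude = 24027 − 6371 = 17656 km.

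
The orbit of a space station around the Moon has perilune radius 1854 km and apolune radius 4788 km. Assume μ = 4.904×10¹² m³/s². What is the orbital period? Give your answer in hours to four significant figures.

Semi-major axis a = (r_p + r_a)/2 = (1854.0 + 4788.0)/2 = 3321.0 km = 3.321×10⁶ m.
By Kepler's third law T = 2π√(a³/μ) = 2π × 2.733×10³ = 1.717×10⁴ s.
= 4.770 hours.

T ≈ 4.770 hours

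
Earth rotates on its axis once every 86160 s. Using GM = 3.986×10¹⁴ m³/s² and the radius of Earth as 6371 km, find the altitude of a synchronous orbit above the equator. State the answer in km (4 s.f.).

A synchronous orbit has period T, so by Kepler's third law a = (μT²/4π²)^(1/3).
μT²/4π² = 3.986×10¹⁴ × (8.616×10⁴)² / 39.48 = 7.495×10²² m³.
a = 4.216×10⁷ m = 42163 km.
Altitude h = a − R = 42163 − 6371 = 35792 km.

h_sync ≈ 35790 km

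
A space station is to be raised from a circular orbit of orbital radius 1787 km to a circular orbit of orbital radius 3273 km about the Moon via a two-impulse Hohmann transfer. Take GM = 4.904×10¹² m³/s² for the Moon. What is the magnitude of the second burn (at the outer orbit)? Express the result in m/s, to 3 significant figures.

r₁ = 1787 km = 1.787×10⁶ m.
r₂ = 3273 km = 3.273×10⁶ m.
Transfer ellipse a_t = (r₁ + r₂)/2 = 2.530×10⁶ m.
At r₁: circular v_c1 = √(μ/r₁) = 1657 m/s; transfer-perilune v_p = √[μ(2/r₁ − 1/a_t)] = 1884 m/s.
At r₂: circular v_c2 = √(μ/r₂) = 1224 m/s; transfer-apolune v_a = √[μ(2/r₂ − 1/a_t)] = 1029 m/s.
Δv₂ = v_c2 − v_a = 195.3 m/s.

Δv ≈ 195 m/s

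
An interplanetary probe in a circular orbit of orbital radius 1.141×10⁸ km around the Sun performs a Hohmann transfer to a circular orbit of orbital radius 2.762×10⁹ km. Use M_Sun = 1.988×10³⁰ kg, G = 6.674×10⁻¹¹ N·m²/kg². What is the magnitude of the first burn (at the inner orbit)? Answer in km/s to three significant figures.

Δv ≈ 13.2 km/s

μ = GM = 6.674×10⁻¹¹ × 1.988×10³⁰ = 1.327×10²⁰ m³/s².
r₁ = 1.141×10⁸ km = 1.141×10¹¹ m.
r₂ = 2.762×10⁹ km = 2.762×10¹² m.
Transfer ellipse a_t = (r₁ + r₂)/2 = 1.438×10¹² m.
At r₁: circular v_c1 = √(μ/r₁) = 34100 m/s; transfer-perihelion v_p = √[μ(2/r₁ − 1/a_t)] = 47260 m/s.
Δv₁ = v_p − v_c1 = 13160 m/s.
= 13.16 km/s.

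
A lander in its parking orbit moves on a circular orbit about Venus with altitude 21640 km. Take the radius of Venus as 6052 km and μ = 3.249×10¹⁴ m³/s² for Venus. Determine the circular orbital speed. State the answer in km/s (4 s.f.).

r = 6052 + 21640 = 27692 km = 2.7692×10⁷ m.
For a circular orbit v = √(μ/r) = √(3.249×10¹⁴ / 2.769×10⁷) = √(1.173×10⁷) = 3425 m/s.
That is 3.425 km/s.

v ≈ 3.425 km/s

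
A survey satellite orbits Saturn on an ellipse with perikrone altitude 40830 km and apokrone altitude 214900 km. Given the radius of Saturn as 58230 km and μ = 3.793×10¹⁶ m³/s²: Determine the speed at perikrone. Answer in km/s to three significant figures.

v ≈ 23.7 km/s

r_p = 58230 + 40830 = 99060 km = 9.9060×10⁷ m.
r_a = 58230 + 214900 = 273130 km = 2.7313×10⁸ m.
Semi-major axis a = (r_p + r_a)/2 = 1.8610×10⁵ km = 1.861×10⁸ m.
Vis-viva: v² = μ(2/r − 1/a) = 3.793×10¹⁶ × (2.019×10⁻⁸ − 5.374×10⁻⁹) = 5.620×10⁸ m²/s².
v = 23710 m/s = 23.71 km/s.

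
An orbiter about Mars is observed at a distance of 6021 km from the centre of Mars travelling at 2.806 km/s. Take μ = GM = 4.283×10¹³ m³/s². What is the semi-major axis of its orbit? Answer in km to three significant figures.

a ≈ 6740 km

r = 6.021×10⁶ m.
Specific orbital energy ε = v²/2 − μ/r = (2806)²/2 − 4.283×10¹³/6.021×10⁶ = -3.177×10⁶ J/kg.
Since ε = −μ/(2a), a = −μ/(2ε) = 6.741×10⁶ m = 6741.4 km.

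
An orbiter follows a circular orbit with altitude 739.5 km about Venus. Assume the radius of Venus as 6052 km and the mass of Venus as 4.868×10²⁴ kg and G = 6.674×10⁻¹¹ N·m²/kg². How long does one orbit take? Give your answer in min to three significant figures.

T ≈ 103 min

μ = GM = 6.674×10⁻¹¹ × 4.868×10²⁴ = 3.249×10¹⁴ m³/s².
r = 6052 + 739.5 = 6791.5 km = 6.7915×10⁶ m.
Kepler's third law: T = 2π√(r³/μ) = 2π√((6.792×10⁶)³ / 3.249×10¹⁴).
r³/μ = 9.642×10⁵ s², so T = 2π × 9.819×10² = 6.170×10³ s.
Converting: 6.170×10³ s ÷ 60.00 = 102.8 min.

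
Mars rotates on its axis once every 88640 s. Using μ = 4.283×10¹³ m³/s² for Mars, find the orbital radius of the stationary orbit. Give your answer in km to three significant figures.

r_sync ≈ 20400 km

A synchronous orbit has period T, so by Kepler's third law a = (μT²/4π²)^(1/3).
μT²/4π² = 4.283×10¹³ × (8.864×10⁴)² / 39.48 = 8.524×10²¹ m³.
a = 2.043×10⁷ m = 20428 km.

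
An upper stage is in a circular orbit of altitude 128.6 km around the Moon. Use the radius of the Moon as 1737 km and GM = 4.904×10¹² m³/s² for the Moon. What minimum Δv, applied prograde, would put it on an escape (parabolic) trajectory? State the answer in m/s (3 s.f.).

Δv ≈ 672 m/s

r = 1737 + 128.6 = 1865.6 km = 1.8656×10⁶ m.
Circular speed v_c = √(μ/r) = 1621 m/s.
Escape speed v_esc = √(2μ/r) = √2 × v_c = 2293 m/s.
Δv = v_esc − v_c = 671.6 m/s.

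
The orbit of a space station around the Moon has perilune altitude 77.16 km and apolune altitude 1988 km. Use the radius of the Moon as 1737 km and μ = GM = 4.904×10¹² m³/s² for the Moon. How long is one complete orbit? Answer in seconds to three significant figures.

r_p = 1737 + 77.16 = 1814.2 km = 1.8142×10⁶ m.
r_a = 1737 + 1988 = 3725.0 km = 3.7250×10⁶ m.
Semi-major axis a = (r_p + r_a)/2 = (1814.2 + 3725.0)/2 = 2769.6 km = 2.770×10⁶ m.
By Kepler's third law T = 2π√(a³/μ) = 2π × 2.081×10³ = 1.308×10⁴ s.

T ≈ 13100 seconds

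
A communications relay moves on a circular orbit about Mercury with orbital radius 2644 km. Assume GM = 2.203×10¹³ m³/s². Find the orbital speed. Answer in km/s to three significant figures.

r = 2644 km = 2.644×10⁶ m.
For a circular orbit v = √(μ/r) = √(2.203×10¹³ / 2.644×10⁶) = √(8.332×10⁶) = 2887 m/s.
That is 2.887 km/s.

v ≈ 2.89 km/s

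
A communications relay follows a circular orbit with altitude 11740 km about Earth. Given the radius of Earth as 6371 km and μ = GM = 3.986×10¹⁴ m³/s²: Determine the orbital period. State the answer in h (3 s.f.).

T ≈ 6.74 h

r = 6371 + 11740 = 18111 km = 1.8111×10⁷ m.
Kepler's third law: T = 2π√(r³/μ) = 2π√((1.811×10⁷)³ / 3.986×10¹⁴).
r³/μ = 1.490×10⁷ s², so T = 2π × 3.861×10³ = 2.426×10⁴ s.
Converting: 2.426×10⁴ s ÷ 3600 = 6.738 h.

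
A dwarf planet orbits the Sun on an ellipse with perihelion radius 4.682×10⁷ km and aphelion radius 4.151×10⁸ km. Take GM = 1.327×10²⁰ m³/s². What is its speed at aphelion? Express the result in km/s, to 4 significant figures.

Semi-major axis a = (r_p + r_a)/2 = 2.3096×10⁸ km = 2.310×10¹¹ m.
Vis-viva: v² = μ(2/r − 1/a) = 1.327×10²⁰ × (4.818×10⁻¹² − 4.330×10⁻¹²) = 6.481×10⁷ m²/s².
v = 8050 m/s = 8.050 km/s.

v ≈ 8.050 km/s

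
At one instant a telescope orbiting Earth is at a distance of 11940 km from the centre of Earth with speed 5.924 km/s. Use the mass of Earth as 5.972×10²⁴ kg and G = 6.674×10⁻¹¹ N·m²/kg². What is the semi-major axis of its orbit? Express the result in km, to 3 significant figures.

a ≈ 12600 km

μ = GM = 6.674×10⁻¹¹ × 5.972×10²⁴ = 3.986×10¹⁴ m³/s².
r = 1.194×10⁷ m.
Vis-viva rearranged: 1/a = 2/r − v²/μ = 1.675×10⁻⁷ − 8.805×10⁻⁸ = 7.946×10⁻⁸ m⁻¹.
a = 1.259×10⁷ m = 12586 km.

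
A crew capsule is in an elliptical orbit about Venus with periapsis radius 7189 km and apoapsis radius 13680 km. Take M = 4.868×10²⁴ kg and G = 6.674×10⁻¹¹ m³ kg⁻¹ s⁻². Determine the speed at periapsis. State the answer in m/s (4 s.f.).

v ≈ 7697 m/s

μ = GM = 6.674×10⁻¹¹ × 4.868×10²⁴ = 3.249×10¹⁴ m³/s².
Semi-major axis a = (r_p + r_a)/2 = 10434 km = 1.043×10⁷ m.
Vis-viva: v² = μ(2/r − 1/a) = 3.249×10¹⁴ × (2.782×10⁻⁷ − 9.584×10⁻⁸) = 5.925×10⁷ m²/s².
v = 7697 m/s.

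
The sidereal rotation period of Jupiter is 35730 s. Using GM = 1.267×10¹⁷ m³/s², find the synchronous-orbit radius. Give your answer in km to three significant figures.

r_sync ≈ 1.60×10⁵ km

A synchronous orbit has period T, so by Kepler's third law a = (μT²/4π²)^(1/3).
μT²/4π² = 1.267×10¹⁷ × (3.573×10⁴)² / 39.48 = 4.097×10²⁴ m³.
a = 1.600×10⁸ m = 1.6002×10⁵ km.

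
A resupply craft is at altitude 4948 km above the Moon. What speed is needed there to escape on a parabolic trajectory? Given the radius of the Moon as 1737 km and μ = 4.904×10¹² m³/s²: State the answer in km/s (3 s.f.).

v_esc ≈ 1.21 km/s

r = 1737 + 4948 = 6685.0 km = 6.6850×10⁶ m.
Escape speed v_esc = √(2μ/r) = √(2 × 4.904×10¹² / 6.685×10⁶) = √(1.467×10⁶) = 1211 m/s.
= 1.211 km/s.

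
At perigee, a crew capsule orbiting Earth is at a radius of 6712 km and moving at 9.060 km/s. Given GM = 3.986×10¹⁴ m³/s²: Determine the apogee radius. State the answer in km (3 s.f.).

r_p = 6.712×10⁶ m.
Specific energy ε = v²/2 − μ/r = -1.834×10⁷ J/kg, so a = −μ/(2ε) = 1.086×10⁷ m.
The apsides satisfy r_p + r_a = 2a, so the apogee radius is 2a − r_p = 1.502×10⁷ m = 15017 km.

apogee radius ≈ 15000 km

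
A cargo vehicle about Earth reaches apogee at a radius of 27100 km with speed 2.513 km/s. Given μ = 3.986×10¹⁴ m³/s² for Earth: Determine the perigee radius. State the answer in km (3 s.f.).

perigee radius ≈ 7410 km

r_a = 2.710×10⁷ m.
Specific energy ε = v²/2 − μ/r = -1.155×10⁷ J/kg, so a = −μ/(2ε) = 1.725×10⁷ m.
The apsides satisfy r_p + r_a = 2a, so the perigee radius is 2a − r_a = 7.408×10⁶ m = 7408.1 km.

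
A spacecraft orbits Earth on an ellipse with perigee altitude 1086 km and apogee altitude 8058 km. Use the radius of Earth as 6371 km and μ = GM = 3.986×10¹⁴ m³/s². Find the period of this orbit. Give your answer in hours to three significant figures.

T ≈ 3.16 hours

r_p = 6371 + 1086 = 7457.0 km = 7.4570×10⁶ m.
r_a = 6371 + 8058 = 14429 km = 1.4429×10⁷ m.
Semi-major axis a = (r_p + r_a)/2 = (7457.0 + 14429)/2 = 10943 km = 1.094×10⁷ m.
By Kepler's third law T = 2π√(a³/μ) = 2π × 1.813×10³ = 1.139×10⁴ s.
= 3.165 hours.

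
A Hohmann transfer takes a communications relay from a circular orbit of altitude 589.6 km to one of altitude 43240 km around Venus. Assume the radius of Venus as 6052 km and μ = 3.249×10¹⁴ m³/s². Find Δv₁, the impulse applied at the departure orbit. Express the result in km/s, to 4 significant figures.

r₁ = 6052 + 589.6 = 6641.6 km = 6.6416×10⁶ m.
r₂ = 6052 + 43240 = 49292 km = 4.9292×10⁷ m.
Transfer ellipse a_t = (r₁ + r₂)/2 = 2.797×10⁷ m.
At r₁: circular v_c1 = √(μ/r₁) = 6994 m/s; transfer-periapsis v_p = √[μ(2/r₁ − 1/a_t)] = 9286 m/s.
Δv₁ = v_p − v_c1 = 2291 m/s.
= 2.291 km/s.

Δv ≈ 2.291 km/s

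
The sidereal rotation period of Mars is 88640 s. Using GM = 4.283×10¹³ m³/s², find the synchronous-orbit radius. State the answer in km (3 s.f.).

r_sync ≈ 20400 km

A synchronous orbit has period T, so by Kepler's third law a = (μT²/4π²)^(1/3).
μT²/4π² = 4.283×10¹³ × (8.864×10⁴)² / 39.48 = 8.524×10²¹ m³.
a = 2.043×10⁷ m = 20428 km.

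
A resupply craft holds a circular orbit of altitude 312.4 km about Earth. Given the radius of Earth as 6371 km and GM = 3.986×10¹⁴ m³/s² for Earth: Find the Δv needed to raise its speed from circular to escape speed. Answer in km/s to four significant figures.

r = 6371 + 312.4 = 6683.4 km = 6.6834×10⁶ m.
Circular speed v_c = √(μ/r) = 7723 m/s.
Escape speed v_esc = √(2μ/r) = √2 × v_c = 10920 m/s.
Δv = v_esc − v_c = 3199 m/s = 3.199 km/s.

Δv ≈ 3.199 km/s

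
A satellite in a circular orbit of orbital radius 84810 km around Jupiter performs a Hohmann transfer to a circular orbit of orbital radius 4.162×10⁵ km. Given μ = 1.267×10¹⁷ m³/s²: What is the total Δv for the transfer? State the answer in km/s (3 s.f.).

Δv_total ≈ 18.5 km/s

r₁ = 84810 km = 8.481×10⁷ m.
r₂ = 4.162×10⁵ km = 4.162×10⁸ m.
Transfer ellipse a_t = (r₁ + r₂)/2 = 2.505×10⁸ m.
At r₁: circular v_c1 = √(μ/r₁) = 38650 m/s; transfer-perijove v_p = √[μ(2/r₁ − 1/a_t)] = 49820 m/s.
Δv₁ = v_p − v_c1 = 11170 m/s.
At r₂: circular v_c2 = √(μ/r₂) = 17450 m/s; transfer-apojove v_a = √[μ(2/r₂ − 1/a_t)] = 10150 m/s.
Δv₂ = v_c2 − v_a = 7296 m/s.
Total Δv = Δv₁ + Δv₂ = 18460 m/s = 18.46 km/s.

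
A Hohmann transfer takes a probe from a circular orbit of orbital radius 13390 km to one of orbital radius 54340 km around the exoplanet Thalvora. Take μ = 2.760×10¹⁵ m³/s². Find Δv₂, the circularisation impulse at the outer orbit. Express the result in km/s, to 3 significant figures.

Δv ≈ 2.65 km/s

r₁ = 13390 km = 1.339×10⁷ m.
r₂ = 54340 km = 5.434×10⁷ m.
Transfer ellipse a_t = (r₁ + r₂)/2 = 3.386×10⁷ m.
At r₁: circular v_c1 = √(μ/r₁) = 14360 m/s; transfer-periapsis v_p = √[μ(2/r₁ − 1/a_t)] = 18190 m/s.
At r₂: circular v_c2 = √(μ/r₂) = 7127 m/s; transfer-apoapsis v_a = √[μ(2/r₂ − 1/a_t)] = 4481 m/s.
Δv₂ = v_c2 − v_a = 2645 m/s.
= 2.645 km/s.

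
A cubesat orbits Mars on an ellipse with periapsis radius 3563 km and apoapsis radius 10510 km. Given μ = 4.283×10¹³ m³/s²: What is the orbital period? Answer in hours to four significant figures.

Semi-major axis a = (r_p + r_a)/2 = (3563.0 + 10510)/2 = 7036.5 km = 7.036×10⁶ m.
By Kepler's third law T = 2π√(a³/μ) = 2π × 2.852×10³ = 1.792×10⁴ s.
= 4.978 hours.

T ≈ 4.978 hours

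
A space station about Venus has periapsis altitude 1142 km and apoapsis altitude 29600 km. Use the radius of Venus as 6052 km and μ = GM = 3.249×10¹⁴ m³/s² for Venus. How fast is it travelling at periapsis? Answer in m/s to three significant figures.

v ≈ 8670 m/s

r_p = 6052 + 1142 = 7194.0 km = 7.1940×10⁶ m.
r_a = 6052 + 29600 = 35652 km = 3.5652×10⁷ m.
Semi-major axis a = (r_p + r_a)/2 = 21423 km = 2.142×10⁷ m.
Vis-viva: v² = μ(2/r − 1/a) = 3.249×10¹⁴ × (2.780×10⁻⁷ − 4.668×10⁻⁸) = 7.516×10⁷ m²/s².
v = 8669 m/s.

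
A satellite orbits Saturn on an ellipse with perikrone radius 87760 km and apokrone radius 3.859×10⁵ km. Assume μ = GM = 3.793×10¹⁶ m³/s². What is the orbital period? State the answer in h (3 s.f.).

T ≈ 32.7 h

Semi-major axis a = (r_p + r_a)/2 = (87760 + 3.8590×10⁵)/2 = 2.3683×10⁵ km = 2.368×10⁸ m.
By Kepler's third law T = 2π√(a³/μ) = 2π × 1.871×10⁴ = 1.176×10⁵ s.
= 32.66 h.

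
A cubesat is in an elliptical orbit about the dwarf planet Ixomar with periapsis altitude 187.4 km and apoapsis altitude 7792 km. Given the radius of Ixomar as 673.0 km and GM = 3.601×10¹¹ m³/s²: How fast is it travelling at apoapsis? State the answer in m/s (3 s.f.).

r_p = 673.0 + 187.4 = 860.40 km = 8.6040×10⁵ m.
r_a = 673.0 + 7792 = 8465.0 km = 8.4650×10⁶ m.
Semi-major axis a = (r_p + r_a)/2 = 4662.7 km = 4.663×10⁶ m.
Vis-viva: v² = μ(2/r − 1/a) = 3.601×10¹¹ × (2.363×10⁻⁷ − 2.145×10⁻⁷) = 7.850×10³ m²/s².
v = 88.60 m/s.

v ≈ 88.6 m/s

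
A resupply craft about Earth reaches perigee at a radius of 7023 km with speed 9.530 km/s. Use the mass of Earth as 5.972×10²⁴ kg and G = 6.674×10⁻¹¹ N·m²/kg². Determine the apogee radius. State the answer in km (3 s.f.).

μ = GM = 6.674×10⁻¹¹ × 5.972×10²⁴ = 3.986×10¹⁴ m³/s².
r_p = 7.023×10⁶ m.
Specific energy ε = v²/2 − μ/r = -1.134×10⁷ J/kg, so a = −μ/(2ε) = 1.757×10⁷ m.
The apsides satisfy r_p + r_a = 2a, so the apogee radius is 2a − r_p = 2.812×10⁷ m = 28119 km.

apogee radius ≈ 28100 km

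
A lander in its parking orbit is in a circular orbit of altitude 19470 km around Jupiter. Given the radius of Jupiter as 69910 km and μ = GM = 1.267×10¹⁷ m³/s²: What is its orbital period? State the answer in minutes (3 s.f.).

T ≈ 249 minutes

r = 69910 + 19470 = 89380 km = 8.9380×10⁷ m.
Kepler's third law: T = 2π√(r³/μ) = 2π√((8.938×10⁷)³ / 1.267×10¹⁷).
r³/μ = 5.636×10⁶ s², so T = 2π × 2.374×10³ = 1.492×10⁴ s.
Converting: 1.492×10⁴ s ÷ 60.00 = 248.6 minutes.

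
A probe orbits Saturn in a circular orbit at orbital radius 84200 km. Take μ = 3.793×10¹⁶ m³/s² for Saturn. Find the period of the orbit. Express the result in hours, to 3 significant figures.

T ≈ 6.92 hours

r = 84200 km = 8.420×10⁷ m.
Kepler's third law: T = 2π√(r³/μ) = 2π√((8.420×10⁷)³ / 3.793×10¹⁶).
r³/μ = 1.574×10⁷ s², so T = 2π × 3.967×10³ = 2.493×10⁴ s.
Converting: 2.493×10⁴ s ÷ 3600 = 6.924 hours.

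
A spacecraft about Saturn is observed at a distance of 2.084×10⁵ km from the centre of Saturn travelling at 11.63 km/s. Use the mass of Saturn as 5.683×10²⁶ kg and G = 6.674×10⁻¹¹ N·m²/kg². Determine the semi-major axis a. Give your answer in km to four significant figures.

μ = GM = 6.674×10⁻¹¹ × 5.683×10²⁶ = 3.793×10¹⁶ m³/s².
r = 2.084×10⁸ m.
Vis-viva rearranged: 1/a = 2/r − v²/μ = 9.597×10⁻⁹ − 3.566×10⁻⁹ = 6.031×10⁻⁹ m⁻¹.
a = 1.658×10⁸ m = 1.6582×10⁵ km.

a ≈ 1.658×10⁵ km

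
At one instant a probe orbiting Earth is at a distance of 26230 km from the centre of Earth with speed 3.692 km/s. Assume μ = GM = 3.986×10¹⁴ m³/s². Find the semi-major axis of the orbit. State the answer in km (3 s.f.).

a ≈ 23800 km

r = 2.623×10⁷ m.
Specific orbital energy ε = v²/2 − μ/r = (3692)²/2 − 3.986×10¹⁴/2.623×10⁷ = -8.381×10⁶ J/kg.
Since ε = −μ/(2a), a = −μ/(2ε) = 2.378×10⁷ m = 23780 km.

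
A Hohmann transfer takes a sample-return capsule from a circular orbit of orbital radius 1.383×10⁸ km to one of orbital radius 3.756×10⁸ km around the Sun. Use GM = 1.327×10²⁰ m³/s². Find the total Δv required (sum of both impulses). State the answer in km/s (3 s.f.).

Δv_total ≈ 11.5 km/s

r₁ = 1.383×10⁸ km = 1.383×10¹¹ m.
r₂ = 3.756×10⁸ km = 3.756×10¹¹ m.
Transfer ellipse a_t = (r₁ + r₂)/2 = 2.570×10¹¹ m.
At r₁: circular v_c1 = √(μ/r₁) = 30980 m/s; transfer-perihelion v_p = √[μ(2/r₁ − 1/a_t)] = 37450 m/s.
Δv₁ = v_p − v_c1 = 6475 m/s.
At r₂: circular v_c2 = √(μ/r₂) = 18800 m/s; transfer-aphelion v_a = √[μ(2/r₂ − 1/a_t)] = 13790 m/s.
Δv₂ = v_c2 − v_a = 5006 m/s.
Total Δv = Δv₁ + Δv₂ = 11480 m/s = 11.48 km/s.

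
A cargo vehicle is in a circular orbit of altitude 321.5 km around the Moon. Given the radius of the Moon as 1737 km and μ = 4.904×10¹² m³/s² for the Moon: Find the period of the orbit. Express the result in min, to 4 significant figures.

r = 1737 + 321.5 = 2058.5 km = 2.0585×10⁶ m.
Kepler's third law: T = 2π√(r³/μ) = 2π√((2.058×10⁶)³ / 4.904×10¹²).
r³/μ = 1.779×10⁶ s², so T = 2π × 1.334×10³ = 8.380×10³ s.
Converting: 8.380×10³ s ÷ 60.00 = 139.7 min.

T ≈ 139.7 min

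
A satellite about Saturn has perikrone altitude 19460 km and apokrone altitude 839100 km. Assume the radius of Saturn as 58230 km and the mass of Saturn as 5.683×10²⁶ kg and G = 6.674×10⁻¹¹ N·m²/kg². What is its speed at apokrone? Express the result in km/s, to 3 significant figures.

v ≈ 2.60 km/s

μ = GM = 6.674×10⁻¹¹ × 5.683×10²⁶ = 3.793×10¹⁶ m³/s².
r_p = 58230 + 19460 = 77690 km = 7.7690×10⁷ m.
r_a = 58230 + 839100 = 897330 km = 8.9733×10⁸ m.
Semi-major axis a = (r_p + r_a)/2 = 4.8751×10⁵ km = 4.875×10⁸ m.
Vis-viva: v² = μ(2/r − 1/a) = 3.793×10¹⁶ × (2.229×10⁻⁹ − 2.051×10⁻⁹) = 6.736×10⁶ m²/s².
v = 2595 m/s = 2.595 km/s.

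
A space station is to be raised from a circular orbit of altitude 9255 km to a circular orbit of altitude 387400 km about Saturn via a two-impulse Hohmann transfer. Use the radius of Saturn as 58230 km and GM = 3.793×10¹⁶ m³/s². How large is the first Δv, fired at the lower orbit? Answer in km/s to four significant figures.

r₁ = 58230 + 9255 = 67485 km = 6.7485×10⁷ m.
r₂ = 58230 + 387400 = 445630 km = 4.4563×10⁸ m.
Transfer ellipse a_t = (r₁ + r₂)/2 = 2.566×10⁸ m.
At r₁: circular v_c1 = √(μ/r₁) = 23710 m/s; transfer-perikrone v_p = √[μ(2/r₁ − 1/a_t)] = 31250 m/s.
Δv₁ = v_p − v_c1 = 7538 m/s.
= 7.538 km/s.

Δv ≈ 7.538 km/s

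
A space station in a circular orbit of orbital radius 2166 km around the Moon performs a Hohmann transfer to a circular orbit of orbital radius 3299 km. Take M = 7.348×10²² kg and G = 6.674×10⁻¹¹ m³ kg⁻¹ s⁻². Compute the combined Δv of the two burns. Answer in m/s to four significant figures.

μ = GM = 6.674×10⁻¹¹ × 7.348×10²² = 4.904×10¹² m³/s².
r₁ = 2166 km = 2.166×10⁶ m.
r₂ = 3299 km = 3.299×10⁶ m.
Transfer ellipse a_t = (r₁ + r₂)/2 = 2.732×10⁶ m.
At r₁: circular v_c1 = √(μ/r₁) = 1505 m/s; transfer-perilune v_p = √[μ(2/r₁ − 1/a_t)] = 1653 m/s.
Δv₁ = v_p − v_c1 = 148.6 m/s.
At r₂: circular v_c2 = √(μ/r₂) = 1219 m/s; transfer-apolune v_a = √[μ(2/r₂ − 1/a_t)] = 1086 m/s.
Δv₂ = v_c2 − v_a = 133.7 m/s.
Total Δv = Δv₁ + Δv₂ = 282.4 m/s.

Δv_total ≈ 282.4 m/s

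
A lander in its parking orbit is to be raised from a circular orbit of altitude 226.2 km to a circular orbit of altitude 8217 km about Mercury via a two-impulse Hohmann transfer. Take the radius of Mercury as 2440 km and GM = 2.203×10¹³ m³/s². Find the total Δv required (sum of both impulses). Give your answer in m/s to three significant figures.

r₁ = 2440 + 226.2 = 2666.2 km = 2.6662×10⁶ m.
r₂ = 2440 + 8217 = 10657 km = 1.0657×10⁷ m.
Transfer ellipse a_t = (r₁ + r₂)/2 = 6.662×10⁶ m.
At r₁: circular v_c1 = √(μ/r₁) = 2874 m/s; transfer-periherm v_p = √[μ(2/r₁ − 1/a_t)] = 3636 m/s.
Δv₁ = v_p − v_c1 = 761.2 m/s.
At r₂: circular v_c2 = √(μ/r₂) = 1438 m/s; transfer-apoherm v_a = √[μ(2/r₂ − 1/a_t)] = 909.6 m/s.
Δv₂ = v_c2 − v_a = 528.2 m/s.
Total Δv = Δv₁ + Δv₂ = 1289 m/s.

Δv_total ≈ 1290 m/s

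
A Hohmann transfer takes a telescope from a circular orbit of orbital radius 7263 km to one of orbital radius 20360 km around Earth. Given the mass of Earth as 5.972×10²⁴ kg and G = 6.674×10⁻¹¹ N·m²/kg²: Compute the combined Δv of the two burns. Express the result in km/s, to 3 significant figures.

μ = GM = 6.674×10⁻¹¹ × 5.972×10²⁴ = 3.986×10¹⁴ m³/s².
r₁ = 7263 km = 7.263×10⁶ m.
r₂ = 20360 km = 2.036×10⁷ m.
Transfer ellipse a_t = (r₁ + r₂)/2 = 1.381×10⁷ m.
At r₁: circular v_c1 = √(μ/r₁) = 7408 m/s; transfer-perigee v_p = √[μ(2/r₁ − 1/a_t)] = 8994 m/s.
Δv₁ = v_p − v_c1 = 1586 m/s.
At r₂: circular v_c2 = √(μ/r₂) = 4424 m/s; transfer-apogee v_a = √[μ(2/r₂ − 1/a_t)] = 3208 m/s.
Δv₂ = v_c2 − v_a = 1216 m/s.
Total Δv = Δv₁ + Δv₂ = 2802 m/s = 2.802 km/s.

Δv_total ≈ 2.80 km/s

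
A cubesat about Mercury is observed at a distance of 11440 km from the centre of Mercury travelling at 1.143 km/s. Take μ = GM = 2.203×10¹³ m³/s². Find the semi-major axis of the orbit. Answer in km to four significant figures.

r = 1.144×10⁷ m.
Specific orbital energy ε = v²/2 − μ/r = (1143)²/2 − 2.203×10¹³/1.144×10⁷ = -1.272×10⁶ J/kg.
Since ε = −μ/(2a), a = −μ/(2ε) = 8.656×10⁶ m = 8656.4 km.

a ≈ 8656 km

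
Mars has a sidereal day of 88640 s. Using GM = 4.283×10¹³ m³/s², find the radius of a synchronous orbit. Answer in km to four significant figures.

r_sync ≈ 20430 km

A synchronous orbit has period T, so by Kepler's third law a = (μT²/4π²)^(1/3).
μT²/4π² = 4.283×10¹³ × (8.864×10⁴)² / 39.48 = 8.524×10²¹ m³.
a = 2.043×10⁷ m = 20428 km.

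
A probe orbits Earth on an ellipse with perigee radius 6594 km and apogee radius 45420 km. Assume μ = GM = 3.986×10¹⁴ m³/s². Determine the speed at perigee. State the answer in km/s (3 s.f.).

v ≈ 10.3 km/s

Semi-major axis a = (r_p + r_a)/2 = 26007 km = 2.601×10⁷ m.
Vis-viva: v² = μ(2/r − 1/a) = 3.986×10¹⁴ × (3.033×10⁻⁷ − 3.845×10⁻⁸) = 1.056×10⁸ m²/s².
v = 10270 m/s = 10.27 km/s.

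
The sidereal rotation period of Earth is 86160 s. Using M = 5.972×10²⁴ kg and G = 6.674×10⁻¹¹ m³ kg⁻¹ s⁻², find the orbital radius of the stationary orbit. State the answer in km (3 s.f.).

r_sync ≈ 42200 km

μ = GM = 6.674×10⁻¹¹ × 5.972×10²⁴ = 3.986×10¹⁴ m³/s².
A synchronous orbit has period T, so by Kepler's third law a = (μT²/4π²)^(1/3).
μT²/4π² = 3.986×10¹⁴ × (8.616×10⁴)² / 39.48 = 7.495×10²² m³.
a = 4.216×10⁷ m = 42162 km.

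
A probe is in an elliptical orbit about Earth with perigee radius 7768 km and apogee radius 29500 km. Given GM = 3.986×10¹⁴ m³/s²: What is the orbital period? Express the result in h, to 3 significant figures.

Semi-major axis a = (r_p + r_a)/2 = (7768.0 + 29500)/2 = 18634 km = 1.863×10⁷ m.
By Kepler's third law T = 2π√(a³/μ) = 2π × 4.029×10³ = 2.531×10⁴ s.
= 7.032 h.

T ≈ 7.03 h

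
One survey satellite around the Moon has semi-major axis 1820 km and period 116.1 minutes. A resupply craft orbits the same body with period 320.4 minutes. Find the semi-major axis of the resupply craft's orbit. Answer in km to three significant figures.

Kepler's third law: a³ ∝ T², so a₂ = a₁ (T₂/T₁)^(2/3).
T₂/T₁ = 2.760, (T₂/T₁)^(2/3) = 1.967.
a₂ = 1820 × 1.967 = 3581 km.

a₂ ≈ 3580 km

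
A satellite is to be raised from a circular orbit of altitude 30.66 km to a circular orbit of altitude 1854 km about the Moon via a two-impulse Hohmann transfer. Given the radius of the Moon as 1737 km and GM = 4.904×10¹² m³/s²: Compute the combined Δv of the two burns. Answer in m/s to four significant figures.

r₁ = 1737 + 30.66 = 1767.7 km = 1.7677×10⁶ m.
r₂ = 1737 + 1854 = 3591.0 km = 3.5910×10⁶ m.
Transfer ellipse a_t = (r₁ + r₂)/2 = 2.679×10⁶ m.
At r₁: circular v_c1 = √(μ/r₁) = 1666 m/s; transfer-perilune v_p = √[μ(2/r₁ − 1/a_t)] = 1928 m/s.
Δv₁ = v_p − v_c1 = 262.7 m/s.
At r₂: circular v_c2 = √(μ/r₂) = 1169 m/s; transfer-apolune v_a = √[μ(2/r₂ − 1/a_t)] = 949.2 m/s.
Δv₂ = v_c2 − v_a = 219.4 m/s.
Total Δv = Δv₁ + Δv₂ = 482.1 m/s.

Δv_total ≈ 482.1 m/s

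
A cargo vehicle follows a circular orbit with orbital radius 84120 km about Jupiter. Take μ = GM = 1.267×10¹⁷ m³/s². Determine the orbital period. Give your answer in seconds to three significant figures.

r = 84120 km = 8.412×10⁷ m.
Kepler's third law: T = 2π√(r³/μ) = 2π√((8.412×10⁷)³ / 1.267×10¹⁷).
r³/μ = 4.698×10⁶ s², so T = 2π × 2.168×10³ = 1.362×10⁴ s.

T ≈ 13600 seconds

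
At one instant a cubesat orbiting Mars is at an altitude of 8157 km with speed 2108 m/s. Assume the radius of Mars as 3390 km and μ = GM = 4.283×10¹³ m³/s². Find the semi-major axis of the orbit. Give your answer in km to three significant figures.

r = 3390 + 8157 = 11547 km = 1.155×10⁷ m.
Vis-viva rearranged: 1/a = 2/r − v²/μ = 1.732×10⁻⁷ − 1.038×10⁻⁷ = 6.945×10⁻⁸ m⁻¹.
a = 1.440×10⁷ m = 14398 km.

a ≈ 14400 km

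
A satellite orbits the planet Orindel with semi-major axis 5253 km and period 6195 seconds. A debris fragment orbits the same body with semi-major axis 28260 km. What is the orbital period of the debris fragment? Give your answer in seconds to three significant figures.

T₂ ≈ 77300 seconds

Kepler's third law: T² ∝ a³, so T₂ = T₁ (a₂/a₁)^(3/2).
a₂/a₁ = 5.380, (a₂/a₁)^(3/2) = 12.48.
T₂ = 6195 × 12.48 = 77300 seconds.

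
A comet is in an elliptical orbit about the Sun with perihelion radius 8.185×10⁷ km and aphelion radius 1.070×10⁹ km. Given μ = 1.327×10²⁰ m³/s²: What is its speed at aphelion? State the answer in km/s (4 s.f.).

Semi-major axis a = (r_p + r_a)/2 = 5.7592×10⁸ km = 5.759×10¹¹ m.
Vis-viva: v² = μ(2/r − 1/a) = 1.327×10²⁰ × (1.869×10⁻¹² − 1.736×10⁻¹²) = 1.763×10⁷ m²/s².
v = 4198 m/s = 4.198 km/s.

v ≈ 4.198 km/s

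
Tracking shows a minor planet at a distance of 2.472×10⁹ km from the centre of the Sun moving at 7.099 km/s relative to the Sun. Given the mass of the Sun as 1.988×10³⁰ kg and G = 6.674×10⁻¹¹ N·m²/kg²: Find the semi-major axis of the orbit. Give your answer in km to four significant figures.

a ≈ 2.330×10⁹ km

μ = GM = 6.674×10⁻¹¹ × 1.988×10³⁰ = 1.327×10²⁰ m³/s².
r = 2.472×10¹² m.
Vis-viva rearranged: 1/a = 2/r − v²/μ = 8.091×10⁻¹³ − 3.798×10⁻¹³ = 4.292×10⁻¹³ m⁻¹.
a = 2.330×10¹² m = 2.3298×10⁹ km.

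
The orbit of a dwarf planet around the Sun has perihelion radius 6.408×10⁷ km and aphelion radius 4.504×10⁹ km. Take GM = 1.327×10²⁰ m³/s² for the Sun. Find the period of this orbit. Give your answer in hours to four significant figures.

Semi-major axis a = (r_p + r_a)/2 = (6.4080×10⁷ + 4.5040×10⁹)/2 = 2.2840×10⁹ km = 2.284×10¹² m.
By Kepler's third law T = 2π√(a³/μ) = 2π × 2.997×10⁸ = 1.883×10⁹ s.
= 5.230×10⁵ hours.

T ≈ 523000 hours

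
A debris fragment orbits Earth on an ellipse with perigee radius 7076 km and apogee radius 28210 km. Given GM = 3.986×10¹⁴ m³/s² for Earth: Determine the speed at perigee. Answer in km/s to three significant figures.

Semi-major axis a = (r_p + r_a)/2 = 17643 km = 1.764×10⁷ m.
Vis-viva: v² = μ(2/r − 1/a) = 3.986×10¹⁴ × (2.826×10⁻⁷ − 5.668×10⁻⁸) = 9.007×10⁷ m²/s².
v = 9491 m/s = 9.491 km/s.

v ≈ 9.49 km/s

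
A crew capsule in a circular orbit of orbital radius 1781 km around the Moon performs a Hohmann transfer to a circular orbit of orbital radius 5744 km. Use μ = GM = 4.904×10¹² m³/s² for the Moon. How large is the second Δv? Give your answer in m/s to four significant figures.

Δv ≈ 288.3 m/s

r₁ = 1781 km = 1.781×10⁶ m.
r₂ = 5744 km = 5.744×10⁶ m.
Transfer ellipse a_t = (r₁ + r₂)/2 = 3.762×10⁶ m.
At r₁: circular v_c1 = √(μ/r₁) = 1659 m/s; transfer-perilune v_p = √[μ(2/r₁ − 1/a_t)] = 2050 m/s.
At r₂: circular v_c2 = √(μ/r₂) = 924.0 m/s; transfer-apolune v_a = √[μ(2/r₂ − 1/a_t)] = 635.7 m/s.
Δv₂ = v_c2 − v_a = 288.3 m/s.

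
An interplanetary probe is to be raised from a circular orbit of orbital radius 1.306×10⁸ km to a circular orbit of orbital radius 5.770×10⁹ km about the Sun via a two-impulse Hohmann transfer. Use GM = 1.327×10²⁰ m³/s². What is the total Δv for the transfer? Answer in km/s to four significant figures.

r₁ = 1.306×10⁸ km = 1.306×10¹¹ m.
r₂ = 5.770×10⁹ km = 5.770×10¹² m.
Transfer ellipse a_t = (r₁ + r₂)/2 = 2.950×10¹² m.
At r₁: circular v_c1 = √(μ/r₁) = 31880 m/s; transfer-perihelion v_p = √[μ(2/r₁ − 1/a_t)] = 44580 m/s.
Δv₁ = v_p − v_c1 = 12700 m/s.
At r₂: circular v_c2 = √(μ/r₂) = 4796 m/s; transfer-aphelion v_a = √[μ(2/r₂ − 1/a_t)] = 1009 m/s.
Δv₂ = v_c2 − v_a = 3787 m/s.
Total Δv = Δv₁ + Δv₂ = 16490 m/s = 16.49 km/s.

Δv_total ≈ 16.49 km/s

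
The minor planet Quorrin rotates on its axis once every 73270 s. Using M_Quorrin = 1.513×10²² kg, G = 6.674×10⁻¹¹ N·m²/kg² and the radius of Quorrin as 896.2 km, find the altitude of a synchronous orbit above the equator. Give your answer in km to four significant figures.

h_sync ≈ 4263 km

μ = GM = 6.674×10⁻¹¹ × 1.513×10²² = 1.010×10¹² m³/s².
A synchronous orbit has period T, so by Kepler's third law a = (μT²/4π²)^(1/3).
μT²/4π² = 1.010×10¹² × (7.327×10⁴)² / 39.48 = 1.373×10²⁰ m³.
a = 5.159×10⁶ m = 5159.1 km.
Altitude h = a − R = 5159.1 − 896.2 = 4262.9 km.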